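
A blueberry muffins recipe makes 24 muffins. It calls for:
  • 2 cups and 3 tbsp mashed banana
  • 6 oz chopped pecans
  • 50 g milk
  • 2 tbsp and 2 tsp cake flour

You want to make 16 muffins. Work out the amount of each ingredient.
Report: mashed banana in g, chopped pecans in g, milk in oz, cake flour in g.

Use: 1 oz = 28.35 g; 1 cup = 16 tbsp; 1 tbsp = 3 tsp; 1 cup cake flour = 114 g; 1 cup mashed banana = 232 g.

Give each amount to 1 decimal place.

mashed banana: 338.3 g; chopped pecans: 113.4 g; milk: 1.2 oz; cake flour: 12.7 g

Scaling factor: 16/24 = 2/3.
mashed banana: (2 cup + 3 tbsp = 2.1875 cup) × 2/3 × 232 g/cup ≈ 338.3 g
chopped pecans: 6 oz × 2/3 × 28.35 g/oz = 113.4 g
milk: 50 g × 2/3 ÷ 28.35 g/oz ≈ 1.2 oz
cake flour: (2 tbsp + 2 tsp = 8/3 tbsp) × 2/3 ÷ 16 tbsp/cup × 114 g/cup ≈ 12.7 g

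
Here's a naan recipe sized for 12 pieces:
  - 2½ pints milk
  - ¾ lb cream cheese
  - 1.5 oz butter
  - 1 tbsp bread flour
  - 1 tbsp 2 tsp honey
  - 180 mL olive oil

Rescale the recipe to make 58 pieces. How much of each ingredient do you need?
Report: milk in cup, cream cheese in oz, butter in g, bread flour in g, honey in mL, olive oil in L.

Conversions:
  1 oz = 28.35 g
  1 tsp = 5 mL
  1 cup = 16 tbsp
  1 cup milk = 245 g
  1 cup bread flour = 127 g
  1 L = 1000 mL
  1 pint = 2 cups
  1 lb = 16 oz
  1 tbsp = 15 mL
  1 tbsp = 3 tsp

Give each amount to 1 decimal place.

Scaling factor: 58/12 = 29/6.
milk: 2.5 pint × 29/6 × 2 cup/pint ≈ 24.2 cup
cream cheese: 0.75 lb × 29/6 × 16 oz/lb = 58.0 oz
butter: 1.5 oz × 29/6 × 28.35 g/oz ≈ 205.5 g
bread flour: 1 tbsp × 29/6 ÷ 16 tbsp/cup × 127 g/cup ≈ 38.4 g
honey: (1 tbsp + 2 tsp = 5/3 tbsp) × 29/6 × 15 mL/tbsp ≈ 120.8 mL
olive oil: 180 mL × 29/6 ÷ 1000 mL/L ≈ 0.9 L

milk: 24.2 cup; cream cheese: 58.0 oz; butter: 205.5 g; bread flour: 38.4 g; honey: 120.8 mL; olive oil: 0.9 L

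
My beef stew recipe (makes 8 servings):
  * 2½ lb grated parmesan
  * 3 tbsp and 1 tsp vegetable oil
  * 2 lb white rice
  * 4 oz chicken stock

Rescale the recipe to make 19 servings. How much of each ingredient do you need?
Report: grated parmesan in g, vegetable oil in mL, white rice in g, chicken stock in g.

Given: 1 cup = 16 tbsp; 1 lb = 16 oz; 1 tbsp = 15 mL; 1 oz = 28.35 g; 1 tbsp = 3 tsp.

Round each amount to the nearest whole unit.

grated parmesan: 2693 g; vegetable oil: 119 mL; white rice: 2155 g; chicken stock: 269 g

Scaling factor: 19/8 = 2.375.
grated parmesan: 2.5 lb × 19/8 × 16 oz/lb × 28.35 g/oz ≈ 2693 g
vegetable oil: (3 tbsp + 1 tsp = 10/3 tbsp) × 19/8 × 15 mL/tbsp ≈ 119 mL
white rice: 2 lb × 19/8 × 16 oz/lb × 28.35 g/oz ≈ 2155 g
chicken stock: 4 oz × 19/8 × 28.35 g/oz ≈ 269 g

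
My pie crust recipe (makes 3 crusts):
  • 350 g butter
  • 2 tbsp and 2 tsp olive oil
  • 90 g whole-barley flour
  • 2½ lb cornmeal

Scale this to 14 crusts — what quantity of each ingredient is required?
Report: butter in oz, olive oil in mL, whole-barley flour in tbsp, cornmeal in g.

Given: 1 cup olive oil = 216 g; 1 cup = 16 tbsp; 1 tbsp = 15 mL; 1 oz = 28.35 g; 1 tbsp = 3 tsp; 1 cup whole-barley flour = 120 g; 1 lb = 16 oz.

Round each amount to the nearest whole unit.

butter: 58 oz; olive oil: 187 mL; whole-barley flour: 56 tbsp; cornmeal: 5292 g

Scaling factor: 14/3.
butter: 350 g × 14/3 ÷ 28.35 g/oz ≈ 58 oz
olive oil: (2 tbsp + 2 tsp = 8/3 tbsp) × 14/3 × 15 mL/tbsp ≈ 187 mL
whole-barley flour: 90 g × 14/3 ÷ 120 g/cup × 16 tbsp/cup = 56 tbsp
cornmeal: 2.5 lb × 14/3 × 16 oz/lb × 28.35 g/oz = 5292 g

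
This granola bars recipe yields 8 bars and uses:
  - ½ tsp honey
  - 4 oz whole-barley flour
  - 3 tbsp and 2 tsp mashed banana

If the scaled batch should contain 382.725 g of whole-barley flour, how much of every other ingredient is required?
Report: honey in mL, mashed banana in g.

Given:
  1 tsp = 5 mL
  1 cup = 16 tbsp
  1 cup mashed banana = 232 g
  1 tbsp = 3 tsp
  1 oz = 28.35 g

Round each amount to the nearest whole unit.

The original recipe has 113.4 g of whole-barley flour, so the scaling factor is 382.725 ÷ 113.4 = 27/8 = 3.375.
honey: 0.5 tsp × 27/8 × 5 mL/tsp ≈ 8 mL
mashed banana: (3 tbsp + 2 tsp = 11/3 tbsp) × 27/8 ÷ 16 tbsp/cup × 232 g/cup ≈ 179 g

honey: 8 mL; mashed banana: 179 g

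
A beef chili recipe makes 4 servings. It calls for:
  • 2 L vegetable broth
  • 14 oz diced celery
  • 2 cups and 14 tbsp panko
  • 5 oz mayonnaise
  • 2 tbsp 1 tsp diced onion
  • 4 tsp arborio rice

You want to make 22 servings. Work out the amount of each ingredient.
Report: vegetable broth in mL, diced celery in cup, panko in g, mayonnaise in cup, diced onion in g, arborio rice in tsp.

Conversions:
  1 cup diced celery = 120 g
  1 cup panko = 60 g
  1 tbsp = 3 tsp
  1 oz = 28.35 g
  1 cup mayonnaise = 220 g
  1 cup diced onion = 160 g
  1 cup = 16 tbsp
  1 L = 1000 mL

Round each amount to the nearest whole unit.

vegetable broth: 11000 mL; diced celery: 18 cup; panko: 949 g; mayonnaise: 4 cup; diced onion: 128 g; arborio rice: 22 tsp

Scaling factor: 22/4 = 11/2 = 5.5.
vegetable broth: 2 L × 11/2 × 1000 mL/L = 11000 mL
diced celery: 14 oz × 11/2 × 28.35 g/oz ÷ 120 g/cup ≈ 18 cup
panko: (2 cup + 14 tbsp = 2.875 cup) × 11/2 × 60 g/cup ≈ 949 g
mayonnaise: 5 oz × 11/2 × 28.35 g/oz ÷ 220 g/cup ≈ 4 cup
diced onion: (2 tbsp + 1 tsp = 7/3 tbsp) × 11/2 ÷ 16 tbsp/cup × 160 g/cup ≈ 128 g
arborio rice: 4 tsp × 11/2 = 22 tsp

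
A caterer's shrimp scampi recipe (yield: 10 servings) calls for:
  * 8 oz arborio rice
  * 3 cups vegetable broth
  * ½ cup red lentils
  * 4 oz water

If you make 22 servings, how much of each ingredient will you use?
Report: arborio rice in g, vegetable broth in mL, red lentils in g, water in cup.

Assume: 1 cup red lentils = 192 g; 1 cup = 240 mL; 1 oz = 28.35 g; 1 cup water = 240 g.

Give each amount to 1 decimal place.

Scaling factor: 22/10 = 11/5 = 2.2.
arborio rice: 8 oz × 11/5 × 28.35 g/oz ≈ 499.0 g
vegetable broth: 3 cup × 11/5 × 240 mL/cup = 1584.0 mL
red lentils: 0.5 cup × 11/5 × 192 g/cup = 211.2 g
water: 4 oz × 11/5 × 28.35 g/oz ÷ 240 g/cup ≈ 1.0 cup

arborio rice: 499.0 g; vegetable broth: 1584.0 mL; red lentils: 211.2 g; water: 1.0 cup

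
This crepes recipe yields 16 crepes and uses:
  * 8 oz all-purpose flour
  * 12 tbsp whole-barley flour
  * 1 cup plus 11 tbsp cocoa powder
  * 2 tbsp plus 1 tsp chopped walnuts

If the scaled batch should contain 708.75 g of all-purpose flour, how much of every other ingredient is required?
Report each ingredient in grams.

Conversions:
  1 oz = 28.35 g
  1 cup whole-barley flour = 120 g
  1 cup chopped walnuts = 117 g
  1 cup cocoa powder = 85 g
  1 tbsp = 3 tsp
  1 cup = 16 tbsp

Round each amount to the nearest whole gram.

The original recipe has 226.8 g of all-purpose flour, so the scaling factor is 708.75 ÷ 226.8 = 25/8 = 3.125.
whole-barley flour: 12 tbsp × 25/8 ÷ 16 tbsp/cup × 120 g/cup ≈ 281 g
cocoa powder: (1 cup + 11 tbsp = 1.6875 cup) × 25/8 × 85 g/cup ≈ 448 g
chopped walnuts: (2 tbsp + 1 tsp = 7/3 tbsp) × 25/8 ÷ 16 tbsp/cup × 117 g/cup ≈ 53 g

whole-barley flour: 281 g; cocoa powder: 448 g; chopped walnuts: 53 g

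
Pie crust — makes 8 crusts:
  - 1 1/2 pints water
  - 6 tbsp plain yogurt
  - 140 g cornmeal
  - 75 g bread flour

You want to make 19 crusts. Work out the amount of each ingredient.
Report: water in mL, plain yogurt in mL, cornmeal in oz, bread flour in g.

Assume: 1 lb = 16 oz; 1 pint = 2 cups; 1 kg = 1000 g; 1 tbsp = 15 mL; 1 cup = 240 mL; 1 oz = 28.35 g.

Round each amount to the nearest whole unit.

Scaling factor: 19/8 = 2.375.
water: 1.5 pint × 19/8 × 2 cup/pint × 240 mL/cup = 1710 mL
plain yogurt: 6 tbsp × 19/8 × 15 mL/tbsp ≈ 214 mL
cornmeal: 140 g × 19/8 ÷ 28.35 g/oz ≈ 12 oz
bread flour: 75 g × 19/8 ≈ 178 g

water: 1710 mL; plain yogurt: 214 mL; cornmeal: 12 oz; bread flour: 178 g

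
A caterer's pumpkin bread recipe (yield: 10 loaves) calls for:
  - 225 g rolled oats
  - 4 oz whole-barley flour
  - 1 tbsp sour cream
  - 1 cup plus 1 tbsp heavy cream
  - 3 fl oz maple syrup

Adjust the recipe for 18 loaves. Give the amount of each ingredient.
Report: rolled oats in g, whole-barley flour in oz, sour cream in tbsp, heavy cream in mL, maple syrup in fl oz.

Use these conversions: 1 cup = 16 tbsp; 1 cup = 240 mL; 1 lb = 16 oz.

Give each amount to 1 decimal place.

rolled oats: 405.0 g; whole-barley flour: 7.2 oz; sour cream: 1.8 tbsp; heavy cream: 459.0 mL; maple syrup: 5.4 fl oz

Scaling factor: 18/10 = 9/5 = 1.8.
rolled oats: 225 g × 9/5 = 405.0 g
whole-barley flour: 4 oz × 9/5 = 7.2 oz
sour cream: 1 tbsp × 9/5 = 1.8 tbsp
heavy cream: (1 cup + 1 tbsp = 1.0625 cup) × 9/5 × 240 mL/cup = 459.0 mL
maple syrup: 3 fl oz × 9/5 = 5.4 fl oz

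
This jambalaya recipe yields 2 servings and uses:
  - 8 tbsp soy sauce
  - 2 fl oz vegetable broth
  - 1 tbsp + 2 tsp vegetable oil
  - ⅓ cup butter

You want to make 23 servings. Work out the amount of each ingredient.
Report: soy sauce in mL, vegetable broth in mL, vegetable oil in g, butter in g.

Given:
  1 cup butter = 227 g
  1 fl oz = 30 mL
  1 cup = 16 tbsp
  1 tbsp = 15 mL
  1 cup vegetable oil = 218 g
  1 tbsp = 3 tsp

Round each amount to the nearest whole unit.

soy sauce: 1380 mL; vegetable broth: 690 mL; vegetable oil: 261 g; butter: 870 g

Scaling factor: 23/2 = 11.5.
soy sauce: 8 tbsp × 23/2 × 15 mL/tbsp = 1380 mL
vegetable broth: 2 fl oz × 23/2 × 30 mL/fl oz = 690 mL
vegetable oil: (1 tbsp + 2 tsp = 5/3 tbsp) × 23/2 ÷ 16 tbsp/cup × 218 g/cup ≈ 261 g
butter: 1/3 cup × 23/2 × 227 g/cup ≈ 870 g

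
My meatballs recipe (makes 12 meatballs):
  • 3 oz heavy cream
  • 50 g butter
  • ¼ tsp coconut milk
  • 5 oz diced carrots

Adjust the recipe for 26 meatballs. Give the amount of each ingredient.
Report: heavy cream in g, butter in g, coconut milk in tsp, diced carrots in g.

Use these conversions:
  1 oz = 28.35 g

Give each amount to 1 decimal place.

Scaling factor: 26/12 = 13/6.
heavy cream: 3 oz × 13/6 × 28.35 g/oz ≈ 184.3 g
butter: 50 g × 13/6 ≈ 108.3 g
coconut milk: 0.25 tsp × 13/6 ≈ 0.5 tsp
diced carrots: 5 oz × 13/6 × 28.35 g/oz ≈ 307.1 g

heavy cream: 184.3 g; butter: 108.3 g; coconut milk: 0.5 tsp; diced carrots: 307.1 g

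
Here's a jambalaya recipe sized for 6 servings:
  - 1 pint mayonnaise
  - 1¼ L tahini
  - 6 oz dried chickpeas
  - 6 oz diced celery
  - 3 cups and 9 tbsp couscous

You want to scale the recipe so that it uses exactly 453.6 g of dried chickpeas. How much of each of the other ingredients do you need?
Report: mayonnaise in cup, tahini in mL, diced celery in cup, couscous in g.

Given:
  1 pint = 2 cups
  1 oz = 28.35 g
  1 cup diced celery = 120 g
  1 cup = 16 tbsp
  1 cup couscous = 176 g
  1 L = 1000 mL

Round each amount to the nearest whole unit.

The original recipe has 170.1 g of dried chickpeas, so the scaling factor is 453.6 ÷ 170.1 = 8/3.
mayonnaise: 1 pint × 8/3 × 2 cup/pint ≈ 5 cup
tahini: 1.25 L × 8/3 × 1000 mL/L ≈ 3333 mL
diced celery: 6 oz × 8/3 × 28.35 g/oz ÷ 120 g/cup ≈ 4 cup
couscous: (3 cup + 9 tbsp = 3.5625 cup) × 8/3 × 176 g/cup = 1672 g

mayonnaise: 5 cup; tahini: 3333 mL; diced celery: 4 cup; couscous: 1672 g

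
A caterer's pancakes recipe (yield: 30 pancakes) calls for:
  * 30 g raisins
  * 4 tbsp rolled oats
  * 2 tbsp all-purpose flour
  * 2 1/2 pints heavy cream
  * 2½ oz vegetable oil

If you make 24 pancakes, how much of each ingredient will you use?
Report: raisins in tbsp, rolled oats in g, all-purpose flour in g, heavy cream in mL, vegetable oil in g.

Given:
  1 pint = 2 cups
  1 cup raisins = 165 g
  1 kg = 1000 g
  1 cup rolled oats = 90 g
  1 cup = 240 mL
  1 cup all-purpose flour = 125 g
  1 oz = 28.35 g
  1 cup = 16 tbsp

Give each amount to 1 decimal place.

Scaling factor: 24/30 = 4/5 = 0.8.
raisins: 30 g × 4/5 ÷ 165 g/cup × 16 tbsp/cup ≈ 2.3 tbsp
rolled oats: 4 tbsp × 4/5 ÷ 16 tbsp/cup × 90 g/cup = 18.0 g
all-purpose flour: 2 tbsp × 4/5 ÷ 16 tbsp/cup × 125 g/cup = 12.5 g
heavy cream: 2.5 pint × 4/5 × 2 cup/pint × 240 mL/cup = 960.0 mL
vegetable oil: 2.5 oz × 4/5 × 28.35 g/oz = 56.7 g

raisins: 2.3 tbsp; rolled oats: 18.0 g; all-purpose flour: 12.5 g; heavy cream: 960.0 mL; vegetable oil: 56.7 g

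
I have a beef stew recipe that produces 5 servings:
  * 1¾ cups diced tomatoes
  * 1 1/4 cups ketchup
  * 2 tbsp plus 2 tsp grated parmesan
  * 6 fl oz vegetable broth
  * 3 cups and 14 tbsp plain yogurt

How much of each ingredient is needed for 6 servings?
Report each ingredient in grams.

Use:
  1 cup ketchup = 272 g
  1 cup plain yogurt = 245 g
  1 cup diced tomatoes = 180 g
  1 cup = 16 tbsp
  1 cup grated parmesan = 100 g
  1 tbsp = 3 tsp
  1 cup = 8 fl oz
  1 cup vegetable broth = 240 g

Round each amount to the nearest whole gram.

diced tomatoes: 378 g; ketchup: 408 g; grated parmesan: 20 g; vegetable broth: 216 g; plain yogurt: 1139 g

Scaling factor: 6/5 = 1.2.
diced tomatoes: 1.75 cup × 6/5 × 180 g/cup = 378 g
ketchup: 1.25 cup × 6/5 × 272 g/cup = 408 g
grated parmesan: (2 tbsp + 2 tsp = 8/3 tbsp) × 6/5 ÷ 16 tbsp/cup × 100 g/cup = 20 g
vegetable broth: 6 fl oz × 6/5 ÷ 8 fl oz/cup × 240 g/cup = 216 g
plain yogurt: (3 cup + 14 tbsp = 3.875 cup) × 6/5 × 245 g/cup ≈ 1139 g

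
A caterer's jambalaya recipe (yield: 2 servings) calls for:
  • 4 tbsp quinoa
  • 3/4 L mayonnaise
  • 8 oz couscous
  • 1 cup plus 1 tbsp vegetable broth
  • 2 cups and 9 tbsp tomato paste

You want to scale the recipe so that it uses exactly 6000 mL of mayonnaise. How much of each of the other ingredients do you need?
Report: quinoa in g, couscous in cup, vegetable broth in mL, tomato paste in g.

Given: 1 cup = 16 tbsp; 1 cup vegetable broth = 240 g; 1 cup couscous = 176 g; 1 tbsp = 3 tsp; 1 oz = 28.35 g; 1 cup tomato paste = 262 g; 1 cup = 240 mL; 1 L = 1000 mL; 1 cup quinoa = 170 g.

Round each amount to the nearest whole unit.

quinoa: 340 g; couscous: 10 cup; vegetable broth: 2040 mL; tomato paste: 5371 g

The original recipe has 750 mL of mayonnaise, so the scaling factor is 6000 ÷ 750 = 8.
quinoa: 4 tbsp × 8 ÷ 16 tbsp/cup × 170 g/cup = 340 g
couscous: 8 oz × 8 × 28.35 g/oz ÷ 176 g/cup ≈ 10 cup
vegetable broth: (1 cup + 1 tbsp = 1.0625 cup) × 8 × 240 mL/cup = 2040 mL
tomato paste: (2 cup + 9 tbsp = 2.5625 cup) × 8 × 262 g/cup = 5371 g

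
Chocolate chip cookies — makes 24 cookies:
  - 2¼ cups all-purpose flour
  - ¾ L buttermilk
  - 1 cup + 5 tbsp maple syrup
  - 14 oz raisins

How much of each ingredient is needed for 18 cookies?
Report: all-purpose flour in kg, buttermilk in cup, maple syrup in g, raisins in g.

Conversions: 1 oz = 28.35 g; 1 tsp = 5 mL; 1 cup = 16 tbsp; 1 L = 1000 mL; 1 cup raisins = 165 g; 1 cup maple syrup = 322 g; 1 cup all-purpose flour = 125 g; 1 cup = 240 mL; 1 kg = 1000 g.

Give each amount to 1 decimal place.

Scaling factor: 18/24 = 3/4 = 0.75.
all-purpose flour: 2.25 cup × 3/4 × 125 g/cup ÷ 1000 g/kg ≈ 0.2 kg
buttermilk: 0.75 L × 3/4 × 1000 mL/L ÷ 240 mL/cup ≈ 2.3 cup
maple syrup: (1 cup + 5 tbsp = 1.3125 cup) × 3/4 × 322 g/cup ≈ 317.0 g
raisins: 14 oz × 3/4 × 28.35 g/oz ≈ 297.7 g

all-purpose flour: 0.2 kg; buttermilk: 2.3 cup; maple syrup: 317.0 g; raisins: 297.7 g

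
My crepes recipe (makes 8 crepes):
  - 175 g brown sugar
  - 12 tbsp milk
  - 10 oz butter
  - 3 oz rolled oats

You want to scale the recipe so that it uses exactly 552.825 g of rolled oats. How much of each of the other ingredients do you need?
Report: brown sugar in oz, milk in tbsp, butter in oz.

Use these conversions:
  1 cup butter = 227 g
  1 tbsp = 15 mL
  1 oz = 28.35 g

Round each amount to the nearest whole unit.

The original recipe has 85.05 g of rolled oats, so the scaling factor is 552.825 ÷ 85.05 = 13/2 = 6.5.
brown sugar: 175 g × 13/2 ÷ 28.35 g/oz ≈ 40 oz
milk: 12 tbsp × 13/2 = 78 tbsp
butter: 10 oz × 13/2 = 65 oz

brown sugar: 40 oz; milk: 78 tbsp; butter: 65 oz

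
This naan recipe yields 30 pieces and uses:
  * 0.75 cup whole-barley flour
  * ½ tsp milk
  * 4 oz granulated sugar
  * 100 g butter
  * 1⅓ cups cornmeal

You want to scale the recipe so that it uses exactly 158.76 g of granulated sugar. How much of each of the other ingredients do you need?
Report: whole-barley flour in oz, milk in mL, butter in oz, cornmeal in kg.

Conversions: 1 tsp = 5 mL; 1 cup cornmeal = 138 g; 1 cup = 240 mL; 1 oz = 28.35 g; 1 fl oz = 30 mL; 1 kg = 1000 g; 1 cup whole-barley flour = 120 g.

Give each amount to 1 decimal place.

The original recipe has 113.4 g of granulated sugar, so the scaling factor is 158.76 ÷ 113.4 = 7/5 = 1.4.
whole-barley flour: 0.75 cup × 7/5 × 120 g/cup ÷ 28.35 g/oz ≈ 4.4 oz
milk: 0.5 tsp × 7/5 × 5 mL/tsp = 3.5 mL
butter: 100 g × 7/5 ÷ 28.35 g/oz ≈ 4.9 oz
cornmeal: 4/3 cup × 7/5 × 138 g/cup ÷ 1000 g/kg ≈ 0.3 kg

whole-barley flour: 4.4 oz; milk: 3.5 mL; butter: 4.9 oz; cornmeal: 0.3 kg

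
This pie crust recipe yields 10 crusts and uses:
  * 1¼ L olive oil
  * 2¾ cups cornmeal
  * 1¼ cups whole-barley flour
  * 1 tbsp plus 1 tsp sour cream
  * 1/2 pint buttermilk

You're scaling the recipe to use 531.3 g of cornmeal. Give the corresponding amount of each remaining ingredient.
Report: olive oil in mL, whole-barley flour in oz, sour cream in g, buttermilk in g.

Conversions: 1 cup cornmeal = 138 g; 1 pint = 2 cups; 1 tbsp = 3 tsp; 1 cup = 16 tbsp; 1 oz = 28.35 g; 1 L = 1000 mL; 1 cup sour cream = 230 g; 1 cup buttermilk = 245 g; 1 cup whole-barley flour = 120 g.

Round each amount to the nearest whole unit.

The original recipe has 379.5 g of cornmeal, so the scaling factor is 531.3 ÷ 379.5 = 7/5 = 1.4.
olive oil: 1.25 L × 7/5 × 1000 mL/L = 1750 mL
whole-barley flour: 1.25 cup × 7/5 × 120 g/cup ÷ 28.35 g/oz ≈ 7 oz
sour cream: (1 tbsp + 1 tsp = 4/3 tbsp) × 7/5 ÷ 16 tbsp/cup × 230 g/cup ≈ 27 g
buttermilk: 0.5 pint × 7/5 × 2 cup/pint × 245 g/cup = 343 g

olive oil: 1750 mL; whole-barley flour: 7 oz; sour cream: 27 g; buttermilk: 343 g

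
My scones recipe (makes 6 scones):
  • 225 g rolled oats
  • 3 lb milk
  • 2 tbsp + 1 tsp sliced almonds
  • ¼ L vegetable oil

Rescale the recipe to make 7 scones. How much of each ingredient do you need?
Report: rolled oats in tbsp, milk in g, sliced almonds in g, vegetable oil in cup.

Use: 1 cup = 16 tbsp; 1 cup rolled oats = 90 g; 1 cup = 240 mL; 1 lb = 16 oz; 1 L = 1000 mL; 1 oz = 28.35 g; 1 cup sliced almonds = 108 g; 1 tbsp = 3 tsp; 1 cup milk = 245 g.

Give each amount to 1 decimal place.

rolled oats: 46.7 tbsp; milk: 1587.6 g; sliced almonds: 18.4 g; vegetable oil: 1.2 cup

Scaling factor: 7/6.
rolled oats: 225 g × 7/6 ÷ 90 g/cup × 16 tbsp/cup ≈ 46.7 tbsp
milk: 3 lb × 7/6 × 16 oz/lb × 28.35 g/oz = 1587.6 g
sliced almonds: (2 tbsp + 1 tsp = 7/3 tbsp) × 7/6 ÷ 16 tbsp/cup × 108 g/cup ≈ 18.4 g
vegetable oil: 0.25 L × 7/6 × 1000 mL/L ÷ 240 mL/cup ≈ 1.2 cup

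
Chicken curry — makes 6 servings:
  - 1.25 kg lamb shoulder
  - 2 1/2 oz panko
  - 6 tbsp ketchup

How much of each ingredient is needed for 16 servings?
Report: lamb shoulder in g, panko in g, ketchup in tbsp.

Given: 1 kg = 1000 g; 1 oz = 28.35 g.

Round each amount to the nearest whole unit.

lamb shoulder: 3333 g; panko: 189 g; ketchup: 16 tbsp

Scaling factor: 16/6 = 8/3.
lamb shoulder: 1.25 kg × 8/3 × 1000 g/kg ≈ 3333 g
panko: 2.5 oz × 8/3 × 28.35 g/oz = 189 g
ketchup: 6 tbsp × 8/3 = 16 tbsp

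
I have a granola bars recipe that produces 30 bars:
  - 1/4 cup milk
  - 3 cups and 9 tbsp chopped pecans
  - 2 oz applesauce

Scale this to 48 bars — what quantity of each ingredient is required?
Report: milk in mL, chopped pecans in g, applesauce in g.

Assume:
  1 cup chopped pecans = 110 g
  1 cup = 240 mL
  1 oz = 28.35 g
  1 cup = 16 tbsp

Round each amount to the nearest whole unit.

milk: 96 mL; chopped pecans: 627 g; applesauce: 91 g

Scaling factor: 48/30 = 8/5 = 1.6.
milk: 0.25 cup × 8/5 × 240 mL/cup = 96 mL
chopped pecans: (3 cup + 9 tbsp = 3.5625 cup) × 8/5 × 110 g/cup = 627 g
applesauce: 2 oz × 8/5 × 28.35 g/oz ≈ 91 g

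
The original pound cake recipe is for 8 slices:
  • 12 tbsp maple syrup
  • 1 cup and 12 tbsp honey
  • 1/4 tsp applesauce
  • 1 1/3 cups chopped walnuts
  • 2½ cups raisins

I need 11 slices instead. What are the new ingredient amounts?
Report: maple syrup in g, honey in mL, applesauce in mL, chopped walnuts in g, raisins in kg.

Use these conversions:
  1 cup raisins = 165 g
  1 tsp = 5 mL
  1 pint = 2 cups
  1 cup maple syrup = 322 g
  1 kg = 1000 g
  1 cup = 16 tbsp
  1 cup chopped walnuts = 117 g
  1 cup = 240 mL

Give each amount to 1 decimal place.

maple syrup: 332.1 g; honey: 577.5 mL; applesauce: 1.7 mL; chopped walnuts: 214.5 g; raisins: 0.6 kg

Scaling factor: 11/8 = 1.375.
maple syrup: 12 tbsp × 11/8 ÷ 16 tbsp/cup × 322 g/cup ≈ 332.1 g
honey: (1 cup + 12 tbsp = 1.75 cup) × 11/8 × 240 mL/cup = 577.5 mL
applesauce: 0.25 tsp × 11/8 × 5 mL/tsp ≈ 1.7 mL
chopped walnuts: 4/3 cup × 11/8 × 117 g/cup = 214.5 g
raisins: 2.5 cup × 11/8 × 165 g/cup ÷ 1000 g/kg ≈ 0.6 kg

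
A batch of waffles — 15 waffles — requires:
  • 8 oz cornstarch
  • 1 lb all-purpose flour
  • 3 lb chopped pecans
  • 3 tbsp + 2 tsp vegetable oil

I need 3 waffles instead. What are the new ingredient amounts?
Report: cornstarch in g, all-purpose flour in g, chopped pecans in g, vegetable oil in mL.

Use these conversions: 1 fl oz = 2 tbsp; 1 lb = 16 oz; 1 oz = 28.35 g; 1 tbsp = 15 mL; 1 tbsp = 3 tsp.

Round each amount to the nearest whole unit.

cornstarch: 45 g; all-purpose flour: 91 g; chopped pecans: 272 g; vegetable oil: 11 mL

Scaling factor: 3/15 = 1/5 = 0.2.
cornstarch: 8 oz × 1/5 × 28.35 g/oz ≈ 45 g
all-purpose flour: 1 lb × 1/5 × 16 oz/lb × 28.35 g/oz ≈ 91 g
chopped pecans: 3 lb × 1/5 × 16 oz/lb × 28.35 g/oz ≈ 272 g
vegetable oil: (3 tbsp + 2 tsp = 11/3 tbsp) × 1/5 × 15 mL/tbsp = 11 mL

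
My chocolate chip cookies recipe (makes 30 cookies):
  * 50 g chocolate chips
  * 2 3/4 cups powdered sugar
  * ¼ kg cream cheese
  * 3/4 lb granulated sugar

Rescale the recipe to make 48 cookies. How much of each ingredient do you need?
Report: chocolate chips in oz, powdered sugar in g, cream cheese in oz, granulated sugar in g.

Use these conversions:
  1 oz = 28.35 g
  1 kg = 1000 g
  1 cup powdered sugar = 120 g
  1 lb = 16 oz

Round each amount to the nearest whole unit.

Scaling factor: 48/30 = 8/5 = 1.6.
chocolate chips: 50 g × 8/5 ÷ 28.35 g/oz ≈ 3 oz
powdered sugar: 2.75 cup × 8/5 × 120 g/cup = 528 g
cream cheese: 0.25 kg × 8/5 × 1000 g/kg ÷ 28.35 g/oz ≈ 14 oz
granulated sugar: 0.75 lb × 8/5 × 16 oz/lb × 28.35 g/oz ≈ 544 g

chocolate chips: 3 oz; powdered sugar: 528 g; cream cheese: 14 oz; granulated sugar: 544 g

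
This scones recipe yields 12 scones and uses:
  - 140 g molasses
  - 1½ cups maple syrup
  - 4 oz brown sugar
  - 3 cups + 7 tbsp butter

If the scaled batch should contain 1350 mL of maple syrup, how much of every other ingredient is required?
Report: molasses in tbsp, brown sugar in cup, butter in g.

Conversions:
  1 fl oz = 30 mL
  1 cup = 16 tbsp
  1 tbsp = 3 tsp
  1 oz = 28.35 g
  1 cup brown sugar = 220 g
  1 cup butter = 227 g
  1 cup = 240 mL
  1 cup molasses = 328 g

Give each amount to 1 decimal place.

molasses: 25.6 tbsp; brown sugar: 1.9 cup; butter: 2926.2 g

The original recipe has 360 mL of maple syrup, so the scaling factor is 1350 ÷ 360 = 15/4 = 3.75.
molasses: 140 g × 15/4 ÷ 328 g/cup × 16 tbsp/cup ≈ 25.6 tbsp
brown sugar: 4 oz × 15/4 × 28.35 g/oz ÷ 220 g/cup ≈ 1.9 cup
butter: (3 cup + 7 tbsp = 3.4375 cup) × 15/4 × 227 g/cup ≈ 2926.2 g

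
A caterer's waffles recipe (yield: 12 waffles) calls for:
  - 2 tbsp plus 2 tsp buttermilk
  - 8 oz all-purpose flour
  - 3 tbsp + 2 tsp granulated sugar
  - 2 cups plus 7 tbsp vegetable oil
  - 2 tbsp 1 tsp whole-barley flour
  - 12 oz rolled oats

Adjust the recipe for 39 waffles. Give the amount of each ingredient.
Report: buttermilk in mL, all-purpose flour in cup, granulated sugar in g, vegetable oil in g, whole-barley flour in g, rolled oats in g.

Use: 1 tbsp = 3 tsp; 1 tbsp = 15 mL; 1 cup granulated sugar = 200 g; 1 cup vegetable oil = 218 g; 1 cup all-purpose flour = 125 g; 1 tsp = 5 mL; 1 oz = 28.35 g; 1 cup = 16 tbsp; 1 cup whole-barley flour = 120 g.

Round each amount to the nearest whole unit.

Scaling factor: 39/12 = 13/4 = 3.25.
buttermilk: (2 tbsp + 2 tsp = 8/3 tbsp) × 13/4 × 15 mL/tbsp = 130 mL
all-purpose flour: 8 oz × 13/4 × 28.35 g/oz ÷ 125 g/cup ≈ 6 cup
granulated sugar: (3 tbsp + 2 tsp = 11/3 tbsp) × 13/4 ÷ 16 tbsp/cup × 200 g/cup ≈ 149 g
vegetable oil: (2 cup + 7 tbsp = 2.4375 cup) × 13/4 × 218 g/cup ≈ 1727 g
whole-barley flour: (2 tbsp + 1 tsp = 7/3 tbsp) × 13/4 ÷ 16 tbsp/cup × 120 g/cup ≈ 57 g
rolled oats: 12 oz × 13/4 × 28.35 g/oz ≈ 1106 g

buttermilk: 130 mL; all-purpose flour: 6 cup; granulated sugar: 149 g; vegetable oil: 1727 g; whole-barley flour: 57 g; rolled oats: 1106 g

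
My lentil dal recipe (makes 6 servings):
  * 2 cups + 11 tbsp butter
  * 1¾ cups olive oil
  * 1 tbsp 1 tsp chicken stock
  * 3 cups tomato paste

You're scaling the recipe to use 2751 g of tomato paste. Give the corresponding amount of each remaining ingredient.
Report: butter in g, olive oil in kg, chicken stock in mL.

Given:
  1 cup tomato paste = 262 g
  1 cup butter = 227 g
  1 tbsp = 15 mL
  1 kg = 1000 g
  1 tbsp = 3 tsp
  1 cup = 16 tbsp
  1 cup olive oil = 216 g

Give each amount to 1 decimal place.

The original recipe has 786 g of tomato paste, so the scaling factor is 2751 ÷ 786 = 7/2 = 3.5.
butter: (2 cup + 11 tbsp = 2.6875 cup) × 7/2 × 227 g/cup ≈ 2135.2 g
olive oil: 1.75 cup × 7/2 × 216 g/cup ÷ 1000 g/kg ≈ 1.3 kg
chicken stock: (1 tbsp + 1 tsp = 4/3 tbsp) × 7/2 × 15 mL/tbsp = 70.0 mL

butter: 2135.2 g; olive oil: 1.3 kg; chicken stock: 70.0 mL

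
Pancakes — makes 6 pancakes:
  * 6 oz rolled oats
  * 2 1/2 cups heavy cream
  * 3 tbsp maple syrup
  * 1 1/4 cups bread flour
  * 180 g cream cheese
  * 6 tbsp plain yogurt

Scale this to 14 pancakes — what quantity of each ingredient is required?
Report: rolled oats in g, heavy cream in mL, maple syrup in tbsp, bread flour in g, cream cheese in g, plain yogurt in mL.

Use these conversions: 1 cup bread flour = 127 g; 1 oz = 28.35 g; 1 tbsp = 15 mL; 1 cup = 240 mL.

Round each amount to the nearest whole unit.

rolled oats: 397 g; heavy cream: 1400 mL; maple syrup: 7 tbsp; bread flour: 370 g; cream cheese: 420 g; plain yogurt: 210 mL

Scaling factor: 14/6 = 7/3.
rolled oats: 6 oz × 7/3 × 28.35 g/oz ≈ 397 g
heavy cream: 2.5 cup × 7/3 × 240 mL/cup = 1400 mL
maple syrup: 3 tbsp × 7/3 = 7 tbsp
bread flour: 1.25 cup × 7/3 × 127 g/cup ≈ 370 g
cream cheese: 180 g × 7/3 = 420 g
plain yogurt: 6 tbsp × 7/3 × 15 mL/tbsp = 210 mL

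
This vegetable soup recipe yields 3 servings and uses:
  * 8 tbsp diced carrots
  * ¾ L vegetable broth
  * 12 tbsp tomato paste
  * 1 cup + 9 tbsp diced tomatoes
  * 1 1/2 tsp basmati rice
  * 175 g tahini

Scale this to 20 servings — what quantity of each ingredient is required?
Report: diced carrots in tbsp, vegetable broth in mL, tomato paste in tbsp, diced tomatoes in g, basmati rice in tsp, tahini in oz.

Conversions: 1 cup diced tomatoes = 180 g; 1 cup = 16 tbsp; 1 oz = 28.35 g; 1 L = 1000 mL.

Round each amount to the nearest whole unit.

diced carrots: 53 tbsp; vegetable broth: 5000 mL; tomato paste: 80 tbsp; diced tomatoes: 1875 g; basmati rice: 10 tsp; tahini: 41 oz

Scaling factor: 20/3.
diced carrots: 8 tbsp × 20/3 ≈ 53 tbsp
vegetable broth: 0.75 L × 20/3 × 1000 mL/L = 5000 mL
tomato paste: 12 tbsp × 20/3 = 80 tbsp
diced tomatoes: (1 cup + 9 tbsp = 1.5625 cup) × 20/3 × 180 g/cup = 1875 g
basmati rice: 1.5 tsp × 20/3 = 10 tsp
tahini: 175 g × 20/3 ÷ 28.35 g/oz ≈ 41 oz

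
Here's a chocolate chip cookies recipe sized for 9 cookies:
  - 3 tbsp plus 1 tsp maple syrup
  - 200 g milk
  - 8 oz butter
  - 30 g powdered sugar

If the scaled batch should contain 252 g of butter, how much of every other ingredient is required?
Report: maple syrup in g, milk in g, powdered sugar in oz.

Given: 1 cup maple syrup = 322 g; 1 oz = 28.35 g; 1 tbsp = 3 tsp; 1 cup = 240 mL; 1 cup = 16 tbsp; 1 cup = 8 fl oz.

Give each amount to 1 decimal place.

The original recipe has 226.8 g of butter, so the scaling factor is 252 ÷ 226.8 = 10/9.
maple syrup: (3 tbsp + 1 tsp = 10/3 tbsp) × 10/9 ÷ 16 tbsp/cup × 322 g/cup ≈ 74.5 g
milk: 200 g × 10/9 ≈ 222.2 g
powdered sugar: 30 g × 10/9 ÷ 28.35 g/oz ≈ 1.2 oz

maple syrup: 74.5 g; milk: 222.2 g; powdered sugar: 1.2 oz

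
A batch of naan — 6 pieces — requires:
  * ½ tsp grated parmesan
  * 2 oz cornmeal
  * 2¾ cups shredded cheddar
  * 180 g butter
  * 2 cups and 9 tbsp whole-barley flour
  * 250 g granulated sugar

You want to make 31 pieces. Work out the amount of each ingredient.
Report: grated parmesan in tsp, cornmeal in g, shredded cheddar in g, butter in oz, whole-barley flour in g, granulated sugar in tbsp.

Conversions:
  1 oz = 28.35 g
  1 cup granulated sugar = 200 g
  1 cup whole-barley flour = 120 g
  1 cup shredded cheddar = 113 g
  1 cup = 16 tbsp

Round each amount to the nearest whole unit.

Scaling factor: 31/6.
grated parmesan: 0.5 tsp × 31/6 ≈ 3 tsp
cornmeal: 2 oz × 31/6 × 28.35 g/oz ≈ 293 g
shredded cheddar: 2.75 cup × 31/6 × 113 g/cup ≈ 1606 g
butter: 180 g × 31/6 ÷ 28.35 g/oz ≈ 33 oz
whole-barley flour: (2 cup + 9 tbsp = 2.5625 cup) × 31/6 × 120 g/cup ≈ 1589 g
granulated sugar: 250 g × 31/6 ÷ 200 g/cup × 16 tbsp/cup ≈ 103 tbsp

grated parmesan: 3 tsp; cornmeal: 293 g; shredded cheddar: 1606 g; butter: 33 oz; whole-barley flour: 1589 g; granulated sugar: 103 tbsp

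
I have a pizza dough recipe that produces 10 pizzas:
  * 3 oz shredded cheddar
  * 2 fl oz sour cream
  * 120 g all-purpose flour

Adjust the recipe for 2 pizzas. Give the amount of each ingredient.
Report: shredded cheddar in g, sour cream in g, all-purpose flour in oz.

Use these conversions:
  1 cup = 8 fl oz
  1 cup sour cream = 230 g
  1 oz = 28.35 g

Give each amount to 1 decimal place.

Scaling factor: 2/10 = 1/5 = 0.2.
shredded cheddar: 3 oz × 1/5 × 28.35 g/oz ≈ 17.0 g
sour cream: 2 fl oz × 1/5 ÷ 8 fl oz/cup × 230 g/cup = 11.5 g
all-purpose flour: 120 g × 1/5 ÷ 28.35 g/oz ≈ 0.8 oz

shredded cheddar: 17.0 g; sour cream: 11.5 g; all-purpose flour: 0.8 oz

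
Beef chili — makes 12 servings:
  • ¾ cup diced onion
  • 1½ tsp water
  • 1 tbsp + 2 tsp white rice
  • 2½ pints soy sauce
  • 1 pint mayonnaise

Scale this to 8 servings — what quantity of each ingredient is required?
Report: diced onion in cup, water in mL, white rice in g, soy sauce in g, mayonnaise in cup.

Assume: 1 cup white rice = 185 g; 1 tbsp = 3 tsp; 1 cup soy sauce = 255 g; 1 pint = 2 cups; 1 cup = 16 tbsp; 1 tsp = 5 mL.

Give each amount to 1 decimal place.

diced onion: 0.5 cup; water: 5.0 mL; white rice: 12.8 g; soy sauce: 850.0 g; mayonnaise: 1.3 cup

Scaling factor: 8/12 = 2/3.
diced onion: 0.75 cup × 2/3 = 0.5 cup
water: 1.5 tsp × 2/3 × 5 mL/tsp = 5.0 mL
white rice: (1 tbsp + 2 tsp = 5/3 tbsp) × 2/3 ÷ 16 tbsp/cup × 185 g/cup ≈ 12.8 g
soy sauce: 2.5 pint × 2/3 × 2 cup/pint × 255 g/cup = 850.0 g
mayonnaise: 1 pint × 2/3 × 2 cup/pint ≈ 1.3 cup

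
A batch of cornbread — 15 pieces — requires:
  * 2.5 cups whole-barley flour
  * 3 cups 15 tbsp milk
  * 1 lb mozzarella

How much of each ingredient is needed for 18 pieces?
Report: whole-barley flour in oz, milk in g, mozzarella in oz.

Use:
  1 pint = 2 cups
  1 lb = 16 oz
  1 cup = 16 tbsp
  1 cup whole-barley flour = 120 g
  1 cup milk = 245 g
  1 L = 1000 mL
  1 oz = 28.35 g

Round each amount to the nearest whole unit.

Scaling factor: 18/15 = 6/5 = 1.2.
whole-barley flour: 2.5 cup × 6/5 × 120 g/cup ÷ 28.35 g/oz ≈ 13 oz
milk: (3 cup + 15 tbsp = 3.9375 cup) × 6/5 × 245 g/cup ≈ 1158 g
mozzarella: 1 lb × 6/5 × 16 oz/lb ≈ 19 oz

whole-barley flour: 13 oz; milk: 1158 g; mozzarella: 19 oz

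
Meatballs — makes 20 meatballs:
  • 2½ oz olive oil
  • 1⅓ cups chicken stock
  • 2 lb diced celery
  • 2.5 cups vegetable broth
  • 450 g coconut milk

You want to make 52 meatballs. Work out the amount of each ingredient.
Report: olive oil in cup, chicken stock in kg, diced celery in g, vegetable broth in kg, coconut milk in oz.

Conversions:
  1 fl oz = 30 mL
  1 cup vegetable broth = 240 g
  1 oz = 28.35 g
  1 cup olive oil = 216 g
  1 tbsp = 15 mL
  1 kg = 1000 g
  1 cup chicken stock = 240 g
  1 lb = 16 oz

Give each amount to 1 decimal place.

olive oil: 0.9 cup; chicken stock: 0.8 kg; diced celery: 2358.7 g; vegetable broth: 1.6 kg; coconut milk: 41.3 oz

Scaling factor: 52/20 = 13/5 = 2.6.
olive oil: 2.5 oz × 13/5 × 28.35 g/oz ÷ 216 g/cup ≈ 0.9 cup
chicken stock: 4/3 cup × 13/5 × 240 g/cup ÷ 1000 g/kg ≈ 0.8 kg
diced celery: 2 lb × 13/5 × 16 oz/lb × 28.35 g/oz ≈ 2358.7 g
vegetable broth: 2.5 cup × 13/5 × 240 g/cup ÷ 1000 g/kg ≈ 1.6 kg
coconut milk: 450 g × 13/5 ÷ 28.35 g/oz ≈ 41.3 oz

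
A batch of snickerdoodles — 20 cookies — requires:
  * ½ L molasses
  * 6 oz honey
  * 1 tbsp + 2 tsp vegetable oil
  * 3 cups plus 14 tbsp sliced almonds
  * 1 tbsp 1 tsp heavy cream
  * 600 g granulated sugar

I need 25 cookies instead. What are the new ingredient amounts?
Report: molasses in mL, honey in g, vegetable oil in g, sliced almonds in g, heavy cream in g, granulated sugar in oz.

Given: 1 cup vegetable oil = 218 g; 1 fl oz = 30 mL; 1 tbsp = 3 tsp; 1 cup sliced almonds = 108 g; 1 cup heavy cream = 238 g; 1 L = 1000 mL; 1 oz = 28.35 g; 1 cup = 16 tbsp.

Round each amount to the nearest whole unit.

molasses: 625 mL; honey: 213 g; vegetable oil: 28 g; sliced almonds: 523 g; heavy cream: 25 g; granulated sugar: 26 oz

Scaling factor: 25/20 = 5/4 = 1.25.
molasses: 0.5 L × 5/4 × 1000 mL/L = 625 mL
honey: 6 oz × 5/4 × 28.35 g/oz ≈ 213 g
vegetable oil: (1 tbsp + 2 tsp = 5/3 tbsp) × 5/4 ÷ 16 tbsp/cup × 218 g/cup ≈ 28 g
sliced almonds: (3 cup + 14 tbsp = 3.875 cup) × 5/4 × 108 g/cup ≈ 523 g
heavy cream: (1 tbsp + 1 tsp = 4/3 tbsp) × 5/4 ÷ 16 tbsp/cup × 238 g/cup ≈ 25 g
granulated sugar: 600 g × 5/4 ÷ 28.35 g/oz ≈ 26 oz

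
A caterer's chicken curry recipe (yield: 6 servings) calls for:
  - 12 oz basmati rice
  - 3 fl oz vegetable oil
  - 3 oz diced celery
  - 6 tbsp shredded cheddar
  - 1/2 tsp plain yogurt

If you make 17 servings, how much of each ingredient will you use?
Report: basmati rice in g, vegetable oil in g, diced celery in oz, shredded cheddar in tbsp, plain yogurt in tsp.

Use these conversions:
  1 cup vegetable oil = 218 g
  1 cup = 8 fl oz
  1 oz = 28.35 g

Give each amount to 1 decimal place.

Scaling factor: 17/6.
basmati rice: 12 oz × 17/6 × 28.35 g/oz = 963.9 g
vegetable oil: 3 fl oz × 17/6 ÷ 8 fl oz/cup × 218 g/cup ≈ 231.6 g
diced celery: 3 oz × 17/6 = 8.5 oz
shredded cheddar: 6 tbsp × 17/6 = 17.0 tbsp
plain yogurt: 0.5 tsp × 17/6 ≈ 1.4 tsp

basmati rice: 963.9 g; vegetable oil: 231.6 g; diced celery: 8.5 oz; shredded cheddar: 17.0 tbsp; plain yogurt: 1.4 tsp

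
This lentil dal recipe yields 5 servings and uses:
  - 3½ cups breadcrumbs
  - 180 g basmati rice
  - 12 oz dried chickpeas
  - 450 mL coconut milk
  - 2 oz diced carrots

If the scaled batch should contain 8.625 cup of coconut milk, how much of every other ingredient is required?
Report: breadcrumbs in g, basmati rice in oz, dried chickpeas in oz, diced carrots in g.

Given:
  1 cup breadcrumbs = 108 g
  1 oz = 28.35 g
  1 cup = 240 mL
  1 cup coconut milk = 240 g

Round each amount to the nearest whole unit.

The original recipe has 1.875 cup of coconut milk, so the scaling factor is 8.625 ÷ 1.875 = 23/5 = 4.6.
breadcrumbs: 3.5 cup × 23/5 × 108 g/cup ≈ 1739 g
basmati rice: 180 g × 23/5 ÷ 28.35 g/oz ≈ 29 oz
dried chickpeas: 12 oz × 23/5 ≈ 55 oz
diced carrots: 2 oz × 23/5 × 28.35 g/oz ≈ 261 g

breadcrumbs: 1739 g; basmati rice: 29 oz; dried chickpeas: 55 oz; diced carrots: 261 g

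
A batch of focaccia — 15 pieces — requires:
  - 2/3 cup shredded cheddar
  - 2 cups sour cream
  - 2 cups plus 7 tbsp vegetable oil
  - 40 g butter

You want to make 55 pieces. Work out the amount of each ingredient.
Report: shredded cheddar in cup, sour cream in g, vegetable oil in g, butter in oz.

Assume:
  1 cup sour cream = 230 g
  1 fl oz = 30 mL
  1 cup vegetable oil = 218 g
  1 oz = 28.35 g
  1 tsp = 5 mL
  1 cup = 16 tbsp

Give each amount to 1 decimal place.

Scaling factor: 55/15 = 11/3.
shredded cheddar: 2/3 cup × 11/3 ≈ 2.4 cup
sour cream: 2 cup × 11/3 × 230 g/cup ≈ 1686.7 g
vegetable oil: (2 cup + 7 tbsp = 2.4375 cup) × 11/3 × 218 g/cup ≈ 1948.4 g
butter: 40 g × 11/3 ÷ 28.35 g/oz ≈ 5.2 oz

shredded cheddar: 2.4 cup; sour cream: 1686.7 g; vegetable oil: 1948.4 g; butter: 5.2 oz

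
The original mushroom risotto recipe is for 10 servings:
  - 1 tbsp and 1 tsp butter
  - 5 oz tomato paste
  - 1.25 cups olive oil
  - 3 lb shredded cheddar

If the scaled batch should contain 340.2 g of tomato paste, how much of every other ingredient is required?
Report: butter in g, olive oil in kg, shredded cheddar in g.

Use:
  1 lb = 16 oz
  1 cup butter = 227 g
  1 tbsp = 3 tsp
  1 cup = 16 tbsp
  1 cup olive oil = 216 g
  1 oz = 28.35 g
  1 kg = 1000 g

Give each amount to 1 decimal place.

butter: 45.4 g; olive oil: 0.6 kg; shredded cheddar: 3265.9 g

The original recipe has 141.75 g of tomato paste, so the scaling factor is 340.2 ÷ 141.75 = 12/5 = 2.4.
butter: (1 tbsp + 1 tsp = 4/3 tbsp) × 12/5 ÷ 16 tbsp/cup × 227 g/cup = 45.4 g
olive oil: 1.25 cup × 12/5 × 216 g/cup ÷ 1000 g/kg ≈ 0.6 kg
shredded cheddar: 3 lb × 12/5 × 16 oz/lb × 28.35 g/oz ≈ 3265.9 g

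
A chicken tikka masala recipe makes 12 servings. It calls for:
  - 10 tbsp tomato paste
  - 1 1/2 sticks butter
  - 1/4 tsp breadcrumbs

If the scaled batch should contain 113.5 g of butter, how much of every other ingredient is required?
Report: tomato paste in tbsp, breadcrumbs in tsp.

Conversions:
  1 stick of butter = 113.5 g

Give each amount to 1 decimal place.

The original recipe has 170.25 g of butter, so the scaling factor is 113.5 ÷ 170.25 = 2/3.
tomato paste: 10 tbsp × 2/3 ≈ 6.7 tbsp
breadcrumbs: 0.25 tsp × 2/3 ≈ 0.2 tsp

tomato paste: 6.7 tbsp; breadcrumbs: 0.2 tsp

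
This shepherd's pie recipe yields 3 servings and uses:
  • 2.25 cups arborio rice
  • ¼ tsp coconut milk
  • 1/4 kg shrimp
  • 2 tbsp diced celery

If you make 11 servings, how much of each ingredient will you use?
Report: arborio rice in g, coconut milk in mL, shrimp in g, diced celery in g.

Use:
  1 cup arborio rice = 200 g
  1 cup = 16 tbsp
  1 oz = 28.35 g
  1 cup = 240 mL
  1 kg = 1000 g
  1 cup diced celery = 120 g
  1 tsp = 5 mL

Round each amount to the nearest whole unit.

Scaling factor: 11/3.
arborio rice: 2.25 cup × 11/3 × 200 g/cup = 1650 g
coconut milk: 0.25 tsp × 11/3 × 5 mL/tsp ≈ 5 mL
shrimp: 0.25 kg × 11/3 × 1000 g/kg ≈ 917 g
diced celery: 2 tbsp × 11/3 ÷ 16 tbsp/cup × 120 g/cup = 55 g

arborio rice: 1650 g; coconut milk: 5 mL; shrimp: 917 g; diced celery: 55 g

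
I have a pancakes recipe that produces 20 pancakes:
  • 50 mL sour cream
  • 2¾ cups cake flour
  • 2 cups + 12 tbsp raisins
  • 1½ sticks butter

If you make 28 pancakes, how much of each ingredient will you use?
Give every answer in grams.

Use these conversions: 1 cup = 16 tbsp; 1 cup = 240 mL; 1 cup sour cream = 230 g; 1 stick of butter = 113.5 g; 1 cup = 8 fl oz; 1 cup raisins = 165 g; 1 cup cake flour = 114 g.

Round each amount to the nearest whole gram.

sour cream: 67 g; cake flour: 439 g; raisins: 635 g; butter: 238 g

Scaling factor: 28/20 = 7/5 = 1.4.
sour cream: 50 mL × 7/5 ÷ 240 mL/cup × 230 g/cup ≈ 67 g
cake flour: 2.75 cup × 7/5 × 114 g/cup ≈ 439 g
raisins: (2 cup + 12 tbsp = 2.75 cup) × 7/5 × 165 g/cup ≈ 635 g
butter: 1.5 stick × 7/5 × 113.5 g/stick ≈ 238 g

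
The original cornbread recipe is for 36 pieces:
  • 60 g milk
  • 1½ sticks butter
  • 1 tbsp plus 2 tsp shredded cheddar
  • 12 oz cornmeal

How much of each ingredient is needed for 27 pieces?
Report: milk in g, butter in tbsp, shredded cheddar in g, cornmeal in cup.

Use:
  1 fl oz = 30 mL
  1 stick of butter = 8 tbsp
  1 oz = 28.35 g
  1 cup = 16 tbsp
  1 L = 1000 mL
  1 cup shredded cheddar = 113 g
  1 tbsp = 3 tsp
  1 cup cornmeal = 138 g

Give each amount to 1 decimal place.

Scaling factor: 27/36 = 3/4 = 0.75.
milk: 60 g × 3/4 = 45.0 g
butter: 1.5 stick × 3/4 × 8 tbsp/stick = 9.0 tbsp
shredded cheddar: (1 tbsp + 2 tsp = 5/3 tbsp) × 3/4 ÷ 16 tbsp/cup × 113 g/cup ≈ 8.8 g
cornmeal: 12 oz × 3/4 × 28.35 g/oz ÷ 138 g/cup ≈ 1.8 cup

milk: 45.0 g; butter: 9.0 tbsp; shredded cheddar: 8.8 g; cornmeal: 1.8 cup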